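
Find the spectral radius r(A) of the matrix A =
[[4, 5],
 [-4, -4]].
r(A) = 2

The eigenvalues of A are the roots of its characteristic polynomial. With M = A (coefficients from the trace and determinant):
  p(λ) = det(λ I - M) = λ^2 + 4.
For λ^2 + 4 the discriminant is -16. It is negative, so the roots are the complex-conjugate pair λ = 0 ± (sqrt(16)/2) i ≈ 0 ± 2i. For a conjugate pair the product of the roots equals the constant term, so |λ|^2 = 4 and |λ| = sqrt(4) = 2.
Thus the eigenvalues (to 4 decimals) are 0 ± 2i (modulus 2). The spectral radius is the largest modulus: r(A) = 2. (Cross-check: r(A) ≤ ||A||_2 ≈ 8.5311; equality holds whenever A is normal, though it can also hold for some non-normal A.)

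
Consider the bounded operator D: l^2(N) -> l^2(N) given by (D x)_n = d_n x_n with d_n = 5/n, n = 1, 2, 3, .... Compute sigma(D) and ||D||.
sigma(D) = {5/n : n ≥ 1} ∪ {0}; ||D|| = 5

A bounded diagonal operator on l^2 with diagonal entries d_n has spectrum equal to the closure of {d_n : n ≥ 1}: every d_n is an eigenvalue (with eigenvector e_n), so {d_n} ⊂ sigma(D); the spectrum is closed, so its closure is too; and for lambda not in the closure, (D - lambda I) has bounded inverse (the diagonal entries 1/(d_n - lambda) are bounded). For our sequence d_n = 5/n, n = 1, 2, 3, ...:
  - {d_n} = {5/n : n ≥ 1}; the only limit point is 0
  - closure = {5/n : n ≥ 1} ∪ {0}
For the norm: a diagonal operator has ||D|| = sup_n |d_n|. Here d_n = 5/n is positive and decreasing, so sup_n |d_n| = d_1 = 5. So ||D|| = 5.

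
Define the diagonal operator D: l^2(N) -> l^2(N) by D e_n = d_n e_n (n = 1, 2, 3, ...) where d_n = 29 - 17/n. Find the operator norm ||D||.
||D|| = 29

For a diagonal operator on l^2 with entries d_n, ||D|| = sup_n |d_n|. Here d_1 = 12, d_2 = 41/2, ..., and d_n = 29 - 17/n increases monotonically toward 29. All terms lie in [12, 29), so |d_n| = d_n and the supremum is the limit 29, which is not attained by any individual d_n. Hence ||D|| = 29.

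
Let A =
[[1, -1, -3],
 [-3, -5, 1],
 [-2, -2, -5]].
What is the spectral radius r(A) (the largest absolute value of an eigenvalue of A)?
r(A) ≈ 6.3537

The eigenvalues of A are the roots of its characteristic polynomial. With M = A (coefficients from the trace, the sum of principal 2x2 minors, and det A):
  p(λ) = det(λ I - M) = λ^3 + 9λ^2 + 8λ - 56.
No integer candidate from the rational root theorem (±divisors of 56) is a root, so the roots are irrational. The cubic discriminant is Δ = 9184 > 0, so there are three distinct real roots. p(-7) = -14 and p(-6) = 4 have opposite signs, so a root lies in (-7, -6); Newton's method refines it to λ ≈ -6.3537. p(-5) = 4 and p(-4) = -8 have opposite signs, so a root lies in (-5, -4); Newton's method refines it to λ ≈ -4.5734. p(1) = -38 and p(2) = 4 have opposite signs, so a root lies in (1, 2); Newton's method refines it to λ ≈ 1.9272. Check (Vieta): the three roots sum to -9, matching tr M = -9.
Thus the eigenvalues (to 4 decimals) are -6.3537 (modulus 6.3537); -4.5734 (modulus 4.5734); 1.9272 (modulus 1.9272). The spectral radius is the largest modulus: r(A) ≈ 6.3537. (Cross-check: r(A) ≤ ||A||_2 ≈ 6.9176; equality holds whenever A is normal, though it can also hold for some non-normal A.)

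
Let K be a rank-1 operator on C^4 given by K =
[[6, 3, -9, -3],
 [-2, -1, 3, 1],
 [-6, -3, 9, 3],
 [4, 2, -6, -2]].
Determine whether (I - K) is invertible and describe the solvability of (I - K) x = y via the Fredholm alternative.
(I - K) is invertible (det(I - K) = -11 ≠ 0), so for every y in C^4 the equation (I - K) x = y has a unique solution.

K has rank 1, so it is an outer product K = u v^T: every row of K is a multiple of one row vector. Reading off the entries, u = (3, -1, -3, 2) and v = (2, 1, -3, -1) (row i of K equals u_i·v^T). A rank-one matrix u v^T satisfies K u = u (v·u) and kills the (3)-dimensional subspace v^⊥, so its characteristic polynomial is lambda^3 (lambda - v·u) with v·u = tr K = 12. Hence the eigenvalues of I - K are 1 (multiplicity 3) and 1 - (12) = -11, so det(I - K) = -11. (Direct check: I - K =
[[-5, -3, 9, 3],
 [2, 2, -3, -1],
 [6, 3, -8, -3],
 [-4, -2, 6, 3]]
has determinant -11.) The finite-dimensional Fredholm alternative says: either (I - K) is invertible, or ker(I - K) ≠ {0} and then range(I - K) = ker((I - K)^*)^⊥, with dim ker(I - K) = dim ker((I - K)^*). Since det(I - K) ≠ 0, 1 is not an eigenvalue of K and ker(I - K) = {0}, so we are in the first case: for every y there is a unique x = (I - K)^(-1) y. Explicitly, by the Sherman–Morrison formula, (I - u v^T)^(-1) = I + u v^T/(1 - v·u), i.e. (I - K)^(-1) = I + K/(-11).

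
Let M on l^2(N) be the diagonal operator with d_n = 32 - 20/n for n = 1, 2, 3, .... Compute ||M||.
||M|| = 32

For a diagonal operator on l^2 with entries d_n, ||M|| = sup_n |d_n|. Here d_1 = 12, d_2 = 22, ..., and d_n = 32 - 20/n increases monotonically toward 32. All terms lie in [12, 32), so |d_n| = d_n and the supremum is the limit 32, which is not attained by any individual d_n. Hence ||M|| = 32.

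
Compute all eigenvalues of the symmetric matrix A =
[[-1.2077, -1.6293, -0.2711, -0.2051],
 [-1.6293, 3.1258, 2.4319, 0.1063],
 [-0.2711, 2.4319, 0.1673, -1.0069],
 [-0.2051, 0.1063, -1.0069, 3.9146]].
sigma(A) ≈ {-2, -1, 4, 5}

A is real symmetric, so its spectrum consists of real eigenvalues. Expanding the characteristic polynomial of the displayed matrix gives
  det(λ I - A) = p(λ) = λ^4 + (-6)λ^3 + (-5)λ^2 + (42)λ + (40.0014).
Solving p(λ) = 0 yields eigenvalues ≈ -2, -1, 4, 5. (A is shown rounded to 4 decimals, so these recover the underlying integer eigenvalues to within that precision.)
Verification: the trace of A = 6 equals the sum of eigenvalues 6, and det(A) ≈ 40.0014 matches the eigenvalue product 40.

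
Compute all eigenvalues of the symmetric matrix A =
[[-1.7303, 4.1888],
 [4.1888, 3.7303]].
sigma(A) ≈ {-4, 6}

A is real symmetric, so its spectrum consists of real eigenvalues. Expanding the characteristic polynomial of the displayed matrix gives
  det(λ I - A) = p(λ) = λ^2 + (-2)λ + (-24).
Solving p(λ) = 0 yields eigenvalues ≈ -4, 6. (A is shown rounded to 4 decimals, so these recover the underlying integer eigenvalues to within that precision.)
Verification: the trace of A = 2 equals the sum of eigenvalues 2, and det(A) ≈ -24.0006 matches the eigenvalue product -24.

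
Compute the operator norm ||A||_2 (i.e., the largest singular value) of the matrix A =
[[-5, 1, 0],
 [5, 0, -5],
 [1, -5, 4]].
||A||_2 ≈ 8.2612 (= sqrt(largest eigenvalue of A^T A))

||A||_2 = sigma_max(A) = sqrt(lambda_max(A^T A)). Form the symmetric matrix M = A^T A =
[[51, -10, -21],
 [-10, 26, -20],
 [-21, -20, 41]].
Its characteristic polynomial (trace, sum of principal 2x2 minors, determinant of M give the coefficients) is
  p(λ) = det(λ I - M) = λ^3 - 118λ^2 + 3542λ - 10000.
No integer candidate from the rational root theorem (±divisors of 10000) is a root, so the roots are irrational. The cubic discriminant is Δ = 3749633584 > 0, so there are three distinct real roots. p(3) = -409 and p(4) = 2344 have opposite signs, so a root lies in (3, 4); Newton's method refines it to λ ≈ 3.1437. p(46) = 580 and p(47) = -365 have opposite signs, so a root lies in (46, 47); Newton's method refines it to λ ≈ 46.6083. p(68) = -344 and p(69) = 1109 have opposite signs, so a root lies in (68, 69); Newton's method refines it to λ ≈ 68.2479. Check (Vieta): the three roots sum to 118, matching tr M = 118.
So the eigenvalues of A^T A are ≈ 3.1437, 46.6083, 68.2479 (all ≥ 0, as they must be for A^T A). The largest is λ_max ≈ 68.2479, hence ||A||_2 = sqrt(λ_max) ≈ 8.2612.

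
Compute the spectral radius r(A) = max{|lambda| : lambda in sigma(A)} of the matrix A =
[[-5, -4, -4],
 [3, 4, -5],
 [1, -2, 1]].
r(A) ≈ 5.7278

The eigenvalues of A are the roots of its characteristic polynomial. With M = A (coefficients from the trace, the sum of principal 2x2 minors, and det A):
  p(λ) = det(λ I - M) = λ^3 - 15λ - 102.
No integer candidate from the rational root theorem (±divisors of 102) is a root, so the roots are irrational. The cubic discriminant is Δ = -267408 < 0, so there is one real root and a complex-conjugate pair. p(5) = -52 and p(6) = 24 have opposite signs, so a root lies in (5, 6); Newton's method refines it to λ ≈ 5.7278. Dividing out (λ - (5.7278)) leaves approximately λ^2 + 5.7278λ + 17.8078. For λ^2 + 5.7278λ + 17.8078 the discriminant is -38.4235. It is negative, so the remaining roots are the complex-conjugate pair λ ≈ -2.8639 ± 3.0993i. Their product equals the constant term, so |λ|^2 ≈ 17.8078 and |λ| ≈ 4.2199.
Thus the eigenvalues (to 4 decimals) are 5.7278 (modulus 5.7278); -2.8639 ± 3.0993i (modulus 4.2199). The spectral radius is the largest modulus: r(A) ≈ 5.7278. (Cross-check: r(A) ≤ ||A||_2 ≈ 8.0935; equality holds whenever A is normal, though it can also hold for some non-normal A.)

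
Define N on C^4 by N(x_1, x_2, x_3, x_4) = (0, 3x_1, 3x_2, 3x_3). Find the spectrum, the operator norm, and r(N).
sigma(N) = {0}; ||N|| = 3; r(N) = 0. (N is nilpotent with N^4 = 0.)

On C^4, N is a strictly lower-triangular matrix with 3 on the subdiagonal and zeros elsewhere, so its characteristic polynomial is lambda^4 and every eigenvalue is 0: sigma(N) = {0}. For the operator norm, N e_i = 3e_{i+1} for i = 1, ..., 3 and N e_4 = 0, so the singular values of N are 3 (with multiplicity 3) and 0; hence ||N|| = 3. The spectral radius r(N) = max|lambda| = 0. Note ||N|| > r(N) — characteristic of non-normal nilpotent operators. Indeed N^4 = 0.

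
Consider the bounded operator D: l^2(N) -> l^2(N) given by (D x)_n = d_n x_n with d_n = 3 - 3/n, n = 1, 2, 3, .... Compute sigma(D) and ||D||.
sigma(D) = {3 - 3/n : n ≥ 1} ∪ {3}; ||D|| = 3

A bounded diagonal operator on l^2 with diagonal entries d_n has spectrum equal to the closure of {d_n : n ≥ 1}: every d_n is an eigenvalue (with eigenvector e_n), so {d_n} ⊂ sigma(D); the spectrum is closed, so its closure is too; and for lambda not in the closure, (D - lambda I) has bounded inverse (the diagonal entries 1/(d_n - lambda) are bounded). For our sequence d_n = 3 - 3/n, n = 1, 2, 3, ...:
  - {d_n} = {3 - 3/n : n ≥ 1}; the only limit point is 3
  - closure = {3 - 3/n : n ≥ 1} ∪ {3}
For the norm: a diagonal operator has ||D|| = sup_n |d_n|. Here d_n = 3 - 3/n increases monotonically from d_1 = 0 toward 3, with all terms in [0, 3); so sup_n |d_n| = 3 (the supremum is the limit, not attained). So ||D|| = 3.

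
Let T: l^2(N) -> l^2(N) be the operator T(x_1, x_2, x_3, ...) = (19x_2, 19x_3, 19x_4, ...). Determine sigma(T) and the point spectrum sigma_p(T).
sigma(T) = closed disk {z in C : |z| ≤ 19}; sigma_p(T) = open disk {z in C : |z| < 19}

Note T = 19·V where V is the unit left shift (V x)_k = x_{k+1}; so sigma(T) = 19·sigma(V) and ||T|| = 19||V||. ||T x||^2 = 361sum_{k≥2} |x_k|^2 ≤ 361||x||^2, with equality on {x : x_1 = 0}, so ||T|| = 19. For any lambda with |lambda| < 19, set r = lambda/19 (|r| < 1); the vector x = (1, r, r^2, ...) is in l^2 and satisfies T x = 19(r, r^2, ...) = lambda x, so lambda is an eigenvalue. On the boundary |lambda| = 19 the geometric series diverges, so no l^2 eigenvector exists, but these lambda lie in the approximate point spectrum. Hence sigma(T) is the closed disk of radius 19 and sigma_p(T) is the open disk.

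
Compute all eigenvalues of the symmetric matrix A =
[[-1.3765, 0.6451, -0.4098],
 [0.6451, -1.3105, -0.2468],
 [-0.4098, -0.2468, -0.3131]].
sigma(A) ≈ {-2, -1, 0}

A is real symmetric, so its spectrum consists of real eigenvalues. Expanding the characteristic polynomial of the displayed matrix gives
  det(λ I - A) = p(λ) = λ^3 + (3)λ^2 + (2)λ + (0).
Solving p(λ) = 0 yields eigenvalues ≈ -2, -1, 0. (A is shown rounded to 4 decimals, so these recover the underlying integer eigenvalues to within that precision.)
Verification: the trace of A = -3 equals the sum of eigenvalues -3, and det(A) ≈ -0.0001 matches the eigenvalue product 0.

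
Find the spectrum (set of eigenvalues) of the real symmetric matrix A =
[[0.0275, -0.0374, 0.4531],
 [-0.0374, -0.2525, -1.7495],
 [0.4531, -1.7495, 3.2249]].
sigma(A) ≈ {-1, 0, 4}

A is real symmetric, so its spectrum consists of real eigenvalues. Expanding the characteristic polynomial of the displayed matrix gives
  det(λ I - A) = p(λ) = λ^3 + (-3)λ^2 + (-4)λ + (0).
Solving p(λ) = 0 yields eigenvalues ≈ -1, 0, 4. (A is shown rounded to 4 decimals, so these recover the underlying integer eigenvalues to within that precision.)
Verification: the trace of A = 3 equals the sum of eigenvalues 3, and det(A) ≈ 0.0001 matches the eigenvalue product 0.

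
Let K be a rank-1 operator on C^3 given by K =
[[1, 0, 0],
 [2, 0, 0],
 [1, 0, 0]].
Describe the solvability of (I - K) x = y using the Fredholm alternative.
(I - K) is singular (det(I - K) = 0, i.e. 1 ∈ sigma(K)). (I - K) x = y is solvable iff y ⊥ ker((I - K)^*) = span{(1, 0, 0)}, i.e. iff y_1 = 0. When solvable, the solutions are x = y + c·(1, 2, 1), c arbitrary (ker(I - K) = span{(1, 2, 1)}, dimension 1).

K has rank 1, so it is an outer product K = u v^T: every row of K is a multiple of one row vector. Reading off the entries, u = (1, 2, 1) and v = (1, 0, 0) (row i of K equals u_i·v^T). A rank-one matrix u v^T satisfies K u = u (v·u) and kills the (2)-dimensional subspace v^⊥, so its characteristic polynomial is lambda^2 (lambda - v·u) with v·u = tr K = 1. Hence the eigenvalues of I - K are 1 (multiplicity 2) and 1 - (1) = 0, so det(I - K) = 0. (Direct check: I - K =
[[0, 0, 0],
 [-2, 1, 0],
 [-1, 0, 1]]
has determinant 0.) So 1 is an eigenvalue of K and (I - K) is not invertible. The finite-dimensional Fredholm alternative says: either (I - K) is invertible, or ker(I - K) ≠ {0} and then range(I - K) = ker((I - K)^*)^⊥, with dim ker(I - K) = dim ker((I - K)^*). We are in the second case, so we need both kernels. Kernel of I - K: (I - K) u = u - u (v·u) = u - u = 0, so ker(I - K) = span{u} = span{(1, 2, 1)} (it is exactly 1-dimensional because rank(I - K) = 2). Kernel of the adjoint: K is real, so (I - K)^* = I - K^T = I - v u^T, and (I - v u^T) v = v - v (u·v) = 0; hence ker((I - K)^*) = span{v} = span{(1, 0, 0)}. Therefore (I - K) x = y is solvable iff <y, v> = 0, i.e. iff y_1 = 0. When this holds, K y = u (v·y) = 0, so (I - K) y = y and x = y is a particular solution; the full solution set is the line x = y + c·u = y + c·(1, 2, 1), c ∈ C.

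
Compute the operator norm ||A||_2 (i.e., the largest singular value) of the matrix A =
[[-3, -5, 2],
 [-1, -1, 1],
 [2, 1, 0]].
||A||_2 ≈ 6.6325 (= sqrt(largest eigenvalue of A^T A))

||A||_2 = sigma_max(A) = sqrt(lambda_max(A^T A)). Form the symmetric matrix M = A^T A =
[[14, 18, -7],
 [18, 27, -11],
 [-7, -11, 5]].
Its characteristic polynomial (trace, sum of principal 2x2 minors, determinant of M give the coefficients) is
  p(λ) = det(λ I - M) = λ^3 - 46λ^2 + 89λ - 25.
No integer candidate from the rational root theorem (±divisors of 25) is a root, so the roots are irrational. The cubic discriminant is Δ = 6032785 > 0, so there are three distinct real roots. p(0) = -25 and p(1) = 19 have opposite signs, so a root lies in (0, 1); Newton's method refines it to λ ≈ 0.3403. p(1) = 19 and p(2) = -23 have opposite signs, so a root lies in (1, 2); Newton's method refines it to λ ≈ 1.67. p(43) = -1745 and p(44) = 19 have opposite signs, so a root lies in (43, 44); Newton's method refines it to λ ≈ 43.9897. Check (Vieta): the three roots sum to 46, matching tr M = 46.
So the eigenvalues of A^T A are ≈ 0.3403, 1.67, 43.9897 (all ≥ 0, as they must be for A^T A). The largest is λ_max ≈ 43.9897, hence ||A||_2 = sqrt(λ_max) ≈ 6.6325.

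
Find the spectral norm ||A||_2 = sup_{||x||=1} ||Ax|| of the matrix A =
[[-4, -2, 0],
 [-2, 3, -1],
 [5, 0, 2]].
||A||_2 ≈ 6.9541 (= sqrt(largest eigenvalue of A^T A))

||A||_2 = sigma_max(A) = sqrt(lambda_max(A^T A)). Form the symmetric matrix M = A^T A =
[[45, 2, 12],
 [2, 13, -3],
 [12, -3, 5]].
Its characteristic polynomial (trace, sum of principal 2x2 minors, determinant of M give the coefficients) is
  p(λ) = det(λ I - M) = λ^3 - 63λ^2 + 718λ - 484.
No integer candidate from the rational root theorem (±divisors of 484) is a root, so the roots are irrational. The cubic discriminant is Δ = 469192532 > 0, so there are three distinct real roots. p(0) = -484 and p(1) = 172 have opposite signs, so a root lies in (0, 1); Newton's method refines it to λ ≈ 0.7189. p(13) = 400 and p(14) = -36 have opposite signs, so a root lies in (13, 14); Newton's method refines it to λ ≈ 13.9211. p(48) = -580 and p(49) = 1084 have opposite signs, so a root lies in (48, 49); Newton's method refines it to λ ≈ 48.36. Check (Vieta): the three roots sum to 63, matching tr M = 63.
So the eigenvalues of A^T A are ≈ 0.7189, 13.9211, 48.36 (all ≥ 0, as they must be for A^T A). The largest is λ_max ≈ 48.36, hence ||A||_2 = sqrt(λ_max) ≈ 6.9541.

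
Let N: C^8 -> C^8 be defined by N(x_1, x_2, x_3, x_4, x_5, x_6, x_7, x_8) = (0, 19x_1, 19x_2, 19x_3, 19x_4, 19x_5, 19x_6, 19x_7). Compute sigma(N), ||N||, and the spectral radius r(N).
sigma(N) = {0}; ||N|| = 19; r(N) = 0. (N is nilpotent with N^8 = 0.)

On C^8, N is a strictly lower-triangular matrix with 19 on the subdiagonal and zeros elsewhere, so its characteristic polynomial is lambda^8 and every eigenvalue is 0: sigma(N) = {0}. For the operator norm, N e_i = 19e_{i+1} for i = 1, ..., 7 and N e_8 = 0, so the singular values of N are 19 (with multiplicity 7) and 0; hence ||N|| = 19. The spectral radius r(N) = max|lambda| = 0. Note ||N|| > r(N) — characteristic of non-normal nilpotent operators. Indeed N^8 = 0.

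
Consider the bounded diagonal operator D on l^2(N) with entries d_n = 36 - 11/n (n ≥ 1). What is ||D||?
||D|| = 36

For a diagonal operator on l^2 with entries d_n, ||D|| = sup_n |d_n|. Here d_1 = 25, d_2 = 61/2, ..., and d_n = 36 - 11/n increases monotonically toward 36. All terms lie in [25, 36), so |d_n| = d_n and the supremum is the limit 36, which is not attained by any individual d_n. Hence ||D|| = 36.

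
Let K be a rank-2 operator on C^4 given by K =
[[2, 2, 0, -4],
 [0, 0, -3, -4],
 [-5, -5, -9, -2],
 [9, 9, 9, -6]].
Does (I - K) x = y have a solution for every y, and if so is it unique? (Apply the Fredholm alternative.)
(I - K) is invertible (det(I - K) = 113 ≠ 0), so for every y in C^4 the equation (I - K) x = y has a unique solution.

K has rank 2 and factors as K = U V^T = u1 v1^T + u2 v2^T with u1 = (-2, -2, -1, -3), v1 = (-1, -1, 0, 2), u2 = (0, 1, 3, -3), v2 = (-2, -2, -3, 0) (multiplying out reproduces the displayed K). The nonzero eigenvalues of U V^T coincide with those of the 2 x 2 matrix G = V^T U = [[v1·u1, v1·u2], [v2·u1, v2·u2]] = [[-2, -7], [11, -11]], and by the Sylvester determinant identity det(I_4 - U V^T) = det(I_2 - V^T U) = det([[3, 7], [-11, 12]]) = (3)(12) - (7)(-11) = 113. (Direct check: I - K =
[[-1, -2, 0, 4],
 [0, 1, 3, 4],
 [5, 5, 10, 2],
 [-9, -9, -9, 7]]
has determinant 113.) The finite-dimensional Fredholm alternative says: either (I - K) is invertible, or ker(I - K) ≠ {0} and then range(I - K) = ker((I - K)^*)^⊥, with dim ker(I - K) = dim ker((I - K)^*). Since det(I - K) ≠ 0, 1 is not an eigenvalue of K and ker(I - K) = {0}, so we are in the first case: for every y there is a unique x = (I - K)^(-1) y. (Explicitly, by the Woodbury identity, (I - U V^T)^(-1) = I + U (I_2 - G)^(-1) V^T.)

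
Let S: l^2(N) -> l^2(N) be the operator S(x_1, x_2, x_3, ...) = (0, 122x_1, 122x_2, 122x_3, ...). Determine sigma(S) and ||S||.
sigma(S) = closed disk {z in C : |z| ≤ 122}; ||S|| = 122

Note S = 122·U where U is the unit right shift (U x)_k = x_{k-1} (with x_0 := 0); so ||S|| = 122||U|| and sigma(S) = 122·sigma(U). ||S x||^2 = sum_{k≥1} |122x_k|^2 = 14884||x||^2, so ||S|| = 122 and sigma(S) ⊂ {|z| ≤ 122}. For any |lambda| < 122, the equation (S - lambda I) x = 0 forces x_1 = 0, then 122x_k = lambda x_{k+1} ⇒ x = 0, so S has no eigenvalues. But (S - lambda I) is not surjective for |lambda| < 122: solving (S - lambda I) x = e_1 would require x_n proportional to (lambda/122)^(-n), which is not in l^2. So every |lambda| < 122 lies in the residual spectrum. The boundary |lambda| = 122 is in the approximate point spectrum (the spectrum is closed). Hence sigma(S) is the closed disk of radius 122.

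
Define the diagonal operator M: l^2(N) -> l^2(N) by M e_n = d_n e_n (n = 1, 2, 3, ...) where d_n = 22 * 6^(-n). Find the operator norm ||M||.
||M|| = 11/3 (attained at n = 1)

For M diagonal, ||M|| = sup_n |d_n|. The sequence d_n = 22 * 6^(-n) is positive and strictly decreasing (ratio 6^(-1) < 1), so the supremum is d_1 = 22/6 = 11/3. Hence ||M|| = 11/3.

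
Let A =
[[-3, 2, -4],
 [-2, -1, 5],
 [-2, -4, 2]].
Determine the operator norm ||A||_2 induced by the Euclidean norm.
||A||_2 ≈ 7.585 (= sqrt(largest eigenvalue of A^T A))

||A||_2 = sigma_max(A) = sqrt(lambda_max(A^T A)). Form the symmetric matrix M = A^T A =
[[17, 4, -2],
 [4, 21, -21],
 [-2, -21, 45]].
Its characteristic polynomial (trace, sum of principal 2x2 minors, determinant of M give the coefficients) is
  p(λ) = det(λ I - M) = λ^3 - 83λ^2 + 1606λ - 8100.
No integer candidate from the rational root theorem (±divisors of 8100) is a root, so the roots are irrational. The cubic discriminant is Δ = 336824340 > 0, so there are three distinct real roots. p(8) = -52 and p(9) = 360 have opposite signs, so a root lies in (8, 9); Newton's method refines it to λ ≈ 8.1122. p(17) = 128 and p(18) = -252 have opposite signs, so a root lies in (17, 18); Newton's method refines it to λ ≈ 17.3553. p(57) = -1032 and p(58) = 948 have opposite signs, so a root lies in (57, 58); Newton's method refines it to λ ≈ 57.5325. Check (Vieta): the three roots sum to 83, matching tr M = 83.
So the eigenvalues of A^T A are ≈ 8.1122, 17.3553, 57.5325 (all ≥ 0, as they must be for A^T A). The largest is λ_max ≈ 57.5325, hence ||A||_2 = sqrt(λ_max) ≈ 7.585.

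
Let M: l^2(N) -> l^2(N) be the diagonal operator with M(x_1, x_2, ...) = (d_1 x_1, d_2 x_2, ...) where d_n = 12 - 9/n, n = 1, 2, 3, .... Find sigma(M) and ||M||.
sigma(M) = {12 - 9/n : n ≥ 1} ∪ {12}; ||M|| = 12

A bounded diagonal operator on l^2 with diagonal entries d_n has spectrum equal to the closure of {d_n : n ≥ 1}: every d_n is an eigenvalue (with eigenvector e_n), so {d_n} ⊂ sigma(M); the spectrum is closed, so its closure is too; and for lambda not in the closure, (M - lambda I) has bounded inverse (the diagonal entries 1/(d_n - lambda) are bounded). For our sequence d_n = 12 - 9/n, n = 1, 2, 3, ...:
  - {d_n} = {12 - 9/n : n ≥ 1}; the only limit point is 12
  - closure = {12 - 9/n : n ≥ 1} ∪ {12}
For the norm: a diagonal operator has ||M|| = sup_n |d_n|. Here d_n = 12 - 9/n increases monotonically from d_1 = 3 toward 12, with all terms in [3, 12); so sup_n |d_n| = 12 (the supremum is the limit, not attained). So ||M|| = 12.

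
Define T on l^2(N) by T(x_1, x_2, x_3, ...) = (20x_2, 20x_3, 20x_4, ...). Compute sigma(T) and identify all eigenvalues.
sigma(T) = closed disk {z in C : |z| ≤ 20}; sigma_p(T) = open disk {z in C : |z| < 20}

Note T = 20·V where V is the unit left shift (V x)_k = x_{k+1}; so sigma(T) = 20·sigma(V) and ||T|| = 20||V||. ||T x||^2 = 400sum_{k≥2} |x_k|^2 ≤ 400||x||^2, with equality on {x : x_1 = 0}, so ||T|| = 20. For any lambda with |lambda| < 20, set r = lambda/20 (|r| < 1); the vector x = (1, r, r^2, ...) is in l^2 and satisfies T x = 20(r, r^2, ...) = lambda x, so lambda is an eigenvalue. On the boundary |lambda| = 20 the geometric series diverges, so no l^2 eigenvector exists, but these lambda lie in the approximate point spectrum. Hence sigma(T) is the closed disk of radius 20 and sigma_p(T) is the open disk.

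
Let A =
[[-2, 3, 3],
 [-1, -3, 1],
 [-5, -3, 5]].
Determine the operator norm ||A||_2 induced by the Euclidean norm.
||A||_2 ≈ 8.3491 (= sqrt(largest eigenvalue of A^T A))

||A||_2 = sigma_max(A) = sqrt(lambda_max(A^T A)). Form the symmetric matrix M = A^T A =
[[30, 12, -32],
 [12, 27, -9],
 [-32, -9, 35]].
Its characteristic polynomial (trace, sum of principal 2x2 minors, determinant of M give the coefficients) is
  p(λ) = det(λ I - M) = λ^3 - 92λ^2 + 1556λ - 144.
No integer candidate from the rational root theorem (±divisors of 144) is a root, so the roots are irrational. The cubic discriminant is Δ = 5345310464 > 0, so there are three distinct real roots. p(0) = -144 and p(1) = 1321 have opposite signs, so a root lies in (0, 1); Newton's method refines it to λ ≈ 0.0931. p(22) = 208 and p(23) = -857 have opposite signs, so a root lies in (22, 23); Newton's method refines it to λ ≈ 22.199. p(69) = -2283 and p(70) = 976 have opposite signs, so a root lies in (69, 70); Newton's method refines it to λ ≈ 69.7079. Check (Vieta): the three roots sum to 92, matching tr M = 92.
So the eigenvalues of A^T A are ≈ 0.0931, 22.199, 69.7079 (all ≥ 0, as they must be for A^T A). The largest is λ_max ≈ 69.7079, hence ||A||_2 = sqrt(λ_max) ≈ 8.3491.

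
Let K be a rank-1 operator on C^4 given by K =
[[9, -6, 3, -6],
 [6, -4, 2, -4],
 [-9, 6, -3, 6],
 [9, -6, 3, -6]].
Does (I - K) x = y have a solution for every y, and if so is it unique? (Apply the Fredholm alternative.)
(I - K) is invertible (det(I - K) = 5 ≠ 0), so for every y in C^4 the equation (I - K) x = y has a unique solution.

K has rank 1, so it is an outer product K = u v^T: every row of K is a multiple of one row vector. Reading off the entries, u = (-3, -2, 3, -3) and v = (-3, 2, -1, 2) (row i of K equals u_i·v^T). A rank-one matrix u v^T satisfies K u = u (v·u) and kills the (3)-dimensional subspace v^⊥, so its characteristic polynomial is lambda^3 (lambda - v·u) with v·u = tr K = -4. Hence the eigenvalues of I - K are 1 (multiplicity 3) and 1 - (-4) = 5, so det(I - K) = 5. (Direct check: I - K =
[[-8, 6, -3, 6],
 [-6, 5, -2, 4],
 [9, -6, 4, -6],
 [-9, 6, -3, 7]]
has determinant 5.) The finite-dimensional Fredholm alternative says: either (I - K) is invertible, or ker(I - K) ≠ {0} and then range(I - K) = ker((I - K)^*)^⊥, with dim ker(I - K) = dim ker((I - K)^*). Since det(I - K) ≠ 0, 1 is not an eigenvalue of K and ker(I - K) = {0}, so we are in the first case: for every y there is a unique x = (I - K)^(-1) y. Explicitly, by the Sherman–Morrison formula, (I - u v^T)^(-1) = I + u v^T/(1 - v·u), i.e. (I - K)^(-1) = I + K/(5).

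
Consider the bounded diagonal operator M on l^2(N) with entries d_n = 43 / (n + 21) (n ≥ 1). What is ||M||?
||M|| = 43/22 (attained at n = 1)

For M diagonal, ||M|| = sup_n |d_n| = sup_n 43/(n + 21). This is positive and strictly decreasing in n, so the supremum is attained at n = 1: d_1 = 43/(1 + 21) = 43/22. Hence ||M|| = 43/22.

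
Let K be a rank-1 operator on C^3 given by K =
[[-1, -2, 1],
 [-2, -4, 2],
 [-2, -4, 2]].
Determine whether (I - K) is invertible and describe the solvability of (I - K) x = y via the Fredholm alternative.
(I - K) is invertible (det(I - K) = 4 ≠ 0), so for every y in C^3 the equation (I - K) x = y has a unique solution.

K has rank 1, so it is an outer product K = u v^T: every row of K is a multiple of one row vector. Reading off the entries, u = (1, 2, 2) and v = (-1, -2, 1) (row i of K equals u_i·v^T). A rank-one matrix u v^T satisfies K u = u (v·u) and kills the (2)-dimensional subspace v^⊥, so its characteristic polynomial is lambda^2 (lambda - v·u) with v·u = tr K = -3. Hence the eigenvalues of I - K are 1 (multiplicity 2) and 1 - (-3) = 4, so det(I - K) = 4. (Direct check: I - K =
[[2, 2, -1],
 [2, 5, -2],
 [2, 4, -1]]
has determinant 4.) The finite-dimensional Fredholm alternative says: either (I - K) is invertible, or ker(I - K) ≠ {0} and then range(I - K) = ker((I - K)^*)^⊥, with dim ker(I - K) = dim ker((I - K)^*). Since det(I - K) ≠ 0, 1 is not an eigenvalue of K and ker(I - K) = {0}, so we are in the first case: for every y there is a unique x = (I - K)^(-1) y. Explicitly, by the Sherman–Morrison formula, (I - u v^T)^(-1) = I + u v^T/(1 - v·u), i.e. (I - K)^(-1) = I + K/(4).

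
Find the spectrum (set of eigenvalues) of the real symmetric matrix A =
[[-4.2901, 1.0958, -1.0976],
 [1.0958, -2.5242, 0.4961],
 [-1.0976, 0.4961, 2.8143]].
sigma(A) ≈ {-5, -2, 3}

A is real symmetric, so its spectrum consists of real eigenvalues. Expanding the characteristic polynomial of the displayed matrix gives
  det(λ I - A) = p(λ) = λ^3 + (4)λ^2 + (-11)λ + (-30).
Solving p(λ) = 0 yields eigenvalues ≈ -5, -2, 3. (A is shown rounded to 4 decimals, so these recover the underlying integer eigenvalues to within that precision.)
Verification: the trace of A = -4 equals the sum of eigenvalues -4, and det(A) ≈ 30.0004 matches the eigenvalue product 30.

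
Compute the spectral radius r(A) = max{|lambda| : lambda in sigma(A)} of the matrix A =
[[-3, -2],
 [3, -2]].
r(A) = sqrt(12) ≈ 3.4641

The eigenvalues of A are the roots of its characteristic polynomial. With M = A (coefficients from the trace and determinant):
  p(λ) = det(λ I - M) = λ^2 + 5λ + 12.
For λ^2 + 5λ + 12 the discriminant is -23. It is negative, so the roots are the complex-conjugate pair λ = -5/2 ± (sqrt(23)/2) i ≈ -2.5 ± 2.3979i. For a conjugate pair the product of the roots equals the constant term, so |λ|^2 = 12 and |λ| = sqrt(12) ≈ 3.4641.
Thus the eigenvalues (to 4 decimals) are -2.5 ± 2.3979i (modulus 3.4641). The spectral radius is the largest modulus: r(A) = sqrt(12) ≈ 3.4641. (Cross-check: r(A) ≤ ||A||_2 ≈ 4.2426; equality holds whenever A is normal, though it can also hold for some non-normal A.)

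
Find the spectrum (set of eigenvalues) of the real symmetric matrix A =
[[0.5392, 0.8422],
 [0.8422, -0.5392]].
sigma(A) ≈ {-1, 1}

A is real symmetric, so its spectrum consists of real eigenvalues. Expanding the characteristic polynomial of the displayed matrix gives
  det(λ I - A) = p(λ) = λ^2 + (0)λ + (-1).
Solving p(λ) = 0 yields eigenvalues ≈ -1, 1. (A is shown rounded to 4 decimals, so these recover the underlying integer eigenvalues to within that precision.)
Verification: the trace of A = 0 equals the sum of eigenvalues 0, and det(A) ≈ -1.0000 matches the eigenvalue product -1.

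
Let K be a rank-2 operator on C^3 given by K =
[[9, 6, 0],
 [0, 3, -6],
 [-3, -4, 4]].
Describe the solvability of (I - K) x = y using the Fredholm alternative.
(I - K) is invertible (det(I - K) = 36 ≠ 0), so for every y in C^3 the equation (I - K) x = y has a unique solution.

K has rank 2 and factors as K = U V^T = u1 v1^T + u2 v2^T with u1 = (-3, 3, -1), v1 = (-3, -2, 0), u2 = (0, 3, -2), v2 = (3, 3, -2) (multiplying out reproduces the displayed K). The nonzero eigenvalues of U V^T coincide with those of the 2 x 2 matrix G = V^T U = [[v1·u1, v1·u2], [v2·u1, v2·u2]] = [[3, -6], [2, 13]], and by the Sylvester determinant identity det(I_3 - U V^T) = det(I_2 - V^T U) = det([[-2, 6], [-2, -12]]) = (-2)(-12) - (6)(-2) = 36. (Direct check: I - K =
[[-8, -6, 0],
 [0, -2, 6],
 [3, 4, -3]]
has determinant 36.) The finite-dimensional Fredholm alternative says: either (I - K) is invertible, or ker(I - K) ≠ {0} and then range(I - K) = ker((I - K)^*)^⊥, with dim ker(I - K) = dim ker((I - K)^*). Since det(I - K) ≠ 0, 1 is not an eigenvalue of K and ker(I - K) = {0}, so we are in the first case: for every y there is a unique x = (I - K)^(-1) y. (Explicitly, by the Woodbury identity, (I - U V^T)^(-1) = I + U (I_2 - G)^(-1) V^T.)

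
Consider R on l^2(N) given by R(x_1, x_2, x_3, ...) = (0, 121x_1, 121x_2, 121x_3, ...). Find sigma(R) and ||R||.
sigma(R) = closed disk {z in C : |z| ≤ 121}; ||R|| = 121

Note R = 121·U where U is the unit right shift (U x)_k = x_{k-1} (with x_0 := 0); so ||R|| = 121||U|| and sigma(R) = 121·sigma(U). ||R x||^2 = sum_{k≥1} |121x_k|^2 = 14641||x||^2, so ||R|| = 121 and sigma(R) ⊂ {|z| ≤ 121}. For any |lambda| < 121, the equation (R - lambda I) x = 0 forces x_1 = 0, then 121x_k = lambda x_{k+1} ⇒ x = 0, so R has no eigenvalues. But (R - lambda I) is not surjective for |lambda| < 121: solving (R - lambda I) x = e_1 would require x_n proportional to (lambda/121)^(-n), which is not in l^2. So every |lambda| < 121 lies in the residual spectrum. The boundary |lambda| = 121 is in the approximate point spectrum (the spectrum is closed). Hence sigma(R) is the closed disk of radius 121.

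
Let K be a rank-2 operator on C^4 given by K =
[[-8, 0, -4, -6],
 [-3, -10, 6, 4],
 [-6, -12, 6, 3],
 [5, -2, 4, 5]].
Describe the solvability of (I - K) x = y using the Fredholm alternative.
(I - K) is invertible (det(I - K) = -6 ≠ 0), so for every y in C^4 the equation (I - K) x = y has a unique solution.

K has rank 2 and factors as K = U V^T = u1 v1^T + u2 v2^T with u1 = (2, 2, 3, -1), v1 = (-3, -2, 0, -1), u2 = (-2, 3, 3, 2), v2 = (1, -2, 2, 2) (multiplying out reproduces the displayed K). The nonzero eigenvalues of U V^T coincide with those of the 2 x 2 matrix G = V^T U = [[v1·u1, v1·u2], [v2·u1, v2·u2]] = [[-9, -2], [2, 2]], and by the Sylvester determinant identity det(I_4 - U V^T) = det(I_2 - V^T U) = det([[10, 2], [-2, -1]]) = (10)(-1) - (2)(-2) = -6. (Direct check: I - K =
[[9, 0, 4, 6],
 [3, 11, -6, -4],
 [6, 12, -5, -3],
 [-5, 2, -4, -4]]
has determinant -6.) The finite-dimensional Fredholm alternative says: either (I - K) is invertible, or ker(I - K) ≠ {0} and then range(I - K) = ker((I - K)^*)^⊥, with dim ker(I - K) = dim ker((I - K)^*). Since det(I - K) ≠ 0, 1 is not an eigenvalue of K and ker(I - K) = {0}, so we are in the first case: for every y there is a unique x = (I - K)^(-1) y. (Explicitly, by the Woodbury identity, (I - U V^T)^(-1) = I + U (I_2 - G)^(-1) V^T.)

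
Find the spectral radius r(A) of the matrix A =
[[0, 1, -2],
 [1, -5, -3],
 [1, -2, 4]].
r(A) ≈ 5.7453

The eigenvalues of A are the roots of its characteristic polynomial. With M = A (coefficients from the trace, the sum of principal 2x2 minors, and det A):
  p(λ) = det(λ I - M) = λ^3 + λ^2 - 25λ + 13.
No integer candidate from the rational root theorem (±divisors of 13) is a root, so the roots are irrational. The cubic discriminant is Δ = 52660 > 0, so there are three distinct real roots. p(-6) = -17 and p(-5) = 38 have opposite signs, so a root lies in (-6, -5); Newton's method refines it to λ ≈ -5.7453. p(0) = 13 and p(1) = -10 have opposite signs, so a root lies in (0, 1); Newton's method refines it to λ ≈ 0.5378. p(4) = -7 and p(5) = 38 have opposite signs, so a root lies in (4, 5); Newton's method refines it to λ ≈ 4.2075. Check (Vieta): the three roots sum to -1, matching tr M = -1.
Thus the eigenvalues (to 4 decimals) are -5.7453 (modulus 5.7453); 0.5378 (modulus 0.5378); 4.2075 (modulus 4.2075). The spectral radius is the largest modulus: r(A) ≈ 5.7453. (Cross-check: r(A) ≤ ||A||_2 ≈ 5.9326; equality holds whenever A is normal, though it can also hold for some non-normal A.)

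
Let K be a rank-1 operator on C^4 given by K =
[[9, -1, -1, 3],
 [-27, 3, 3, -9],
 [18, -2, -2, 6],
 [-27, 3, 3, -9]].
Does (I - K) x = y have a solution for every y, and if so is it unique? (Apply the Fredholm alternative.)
(I - K) is singular (det(I - K) = 0, i.e. 1 ∈ sigma(K)). (I - K) x = y is solvable iff y ⊥ ker((I - K)^*) = span{(9, -1, -1, 3)}, i.e. iff 9y_1 - y_2 - y_3 + 3y_4 = 0. When solvable, the solutions are x = y + c·(1, -3, 2, -3), c arbitrary (ker(I - K) = span{(1, -3, 2, -3)}, dimension 1).

K has rank 1, so it is an outer product K = u v^T: every row of K is a multiple of one row vector. Reading off the entries, u = (1, -3, 2, -3) and v = (9, -1, -1, 3) (row i of K equals u_i·v^T). A rank-one matrix u v^T satisfies K u = u (v·u) and kills the (3)-dimensional subspace v^⊥, so its characteristic polynomial is lambda^3 (lambda - v·u) with v·u = tr K = 1. Hence the eigenvalues of I - K are 1 (multiplicity 3) and 1 - (1) = 0, so det(I - K) = 0. (Direct check: I - K =
[[-8, 1, 1, -3],
 [27, -2, -3, 9],
 [-18, 2, 3, -6],
 [27, -3, -3, 10]]
has determinant 0.) So 1 is an eigenvalue of K and (I - K) is not invertible. The finite-dimensional Fredholm alternative says: either (I - K) is invertible, or ker(I - K) ≠ {0} and then range(I - K) = ker((I - K)^*)^⊥, with dim ker(I - K) = dim ker((I - K)^*). We are in the second case, so we need both kernels. Kernel of I - K: (I - K) u = u - u (v·u) = u - u = 0, so ker(I - K) = span{u} = span{(1, -3, 2, -3)} (it is exactly 1-dimensional because rank(I - K) = 3). Kernel of the adjoint: K is real, so (I - K)^* = I - K^T = I - v u^T, and (I - v u^T) v = v - v (u·v) = 0; hence ker((I - K)^*) = span{v} = span{(9, -1, -1, 3)}. Therefore (I - K) x = y is solvable iff <y, v> = 0, i.e. iff 9y_1 - y_2 - y_3 + 3y_4 = 0. When this holds, K y = u (v·y) = 0, so (I - K) y = y and x = y is a particular solution; the full solution set is the line x = y + c·u = y + c·(1, -3, 2, -3), c ∈ C.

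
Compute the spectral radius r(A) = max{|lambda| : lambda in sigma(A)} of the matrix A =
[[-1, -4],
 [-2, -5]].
r(A) = (6 + sqrt(48))/2 ≈ 6.4641

The eigenvalues of A are the roots of its characteristic polynomial. With M = A (coefficients from the trace and determinant):
  p(λ) = det(λ I - M) = λ^2 + 6λ - 3.
For λ^2 + 6λ - 3 the discriminant is 48. It is nonnegative but not a perfect square, so the roots are real and irrational: λ = (-6 ± sqrt(48))/2 ≈ 0.4641, -6.4641.
Thus the eigenvalues (to 4 decimals) are 0.4641 (modulus 0.4641); -6.4641 (modulus 6.4641). The spectral radius is the largest modulus: r(A) = (6 + sqrt(48))/2 ≈ 6.4641. (Cross-check: r(A) ≤ ||A||_2 ≈ 6.7678; equality holds whenever A is normal, though it can also hold for some non-normal A.)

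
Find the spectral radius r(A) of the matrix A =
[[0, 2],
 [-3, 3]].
r(A) = sqrt(6) ≈ 2.4495

The eigenvalues of A are the roots of its characteristic polynomial. With M = A (coefficients from the trace and determinant):
  p(λ) = det(λ I - M) = λ^2 - 3λ + 6.
For λ^2 - 3λ + 6 the discriminant is -15. It is negative, so the roots are the complex-conjugate pair λ = 3/2 ± (sqrt(15)/2) i ≈ 1.5 ± 1.9365i. For a conjugate pair the product of the roots equals the constant term, so |λ|^2 = 6 and |λ| = sqrt(6) ≈ 2.4495.
Thus the eigenvalues (to 4 decimals) are 1.5 ± 1.9365i (modulus 2.4495). The spectral radius is the largest modulus: r(A) = sqrt(6) ≈ 2.4495. (Cross-check: r(A) ≤ ||A||_2 ≈ 4.4966; equality holds whenever A is normal, though it can also hold for some non-normal A.)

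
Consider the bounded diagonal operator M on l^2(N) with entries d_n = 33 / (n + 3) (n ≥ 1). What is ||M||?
||M|| = 33/4 (attained at n = 1)

For M diagonal, ||M|| = sup_n |d_n| = sup_n 33/(n + 3). This is positive and strictly decreasing in n, so the supremum is attained at n = 1: d_1 = 33/(1 + 3) = 33/4. Hence ||M|| = 33/4.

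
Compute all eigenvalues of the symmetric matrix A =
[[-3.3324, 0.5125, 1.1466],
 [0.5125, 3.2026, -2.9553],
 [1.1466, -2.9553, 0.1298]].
sigma(A) ≈ {-4, -1, 5}

A is real symmetric, so its spectrum consists of real eigenvalues. Expanding the characteristic polynomial of the displayed matrix gives
  det(λ I - A) = p(λ) = λ^3 + (0)λ^2 + (-21)λ + (-20.0015).
Solving p(λ) = 0 yields eigenvalues ≈ -4, -1, 5. (A is shown rounded to 4 decimals, so these recover the underlying integer eigenvalues to within that precision.)
Verification: the trace of A = 0 equals the sum of eigenvalues 0, and det(A) ≈ 20.0015 matches the eigenvalue product 20.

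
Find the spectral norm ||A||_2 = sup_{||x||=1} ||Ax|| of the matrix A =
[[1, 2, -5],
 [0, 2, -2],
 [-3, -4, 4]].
||A||_2 ≈ 8.5934 (= sqrt(largest eigenvalue of A^T A))

||A||_2 = sigma_max(A) = sqrt(lambda_max(A^T A)). Form the symmetric matrix M = A^T A =
[[10, 14, -17],
 [14, 24, -30],
 [-17, -30, 45]].
Its characteristic polynomial (trace, sum of principal 2x2 minors, determinant of M give the coefficients) is
  p(λ) = det(λ I - M) = λ^3 - 79λ^2 + 385λ - 324.
No integer candidate from the rational root theorem (±divisors of 324) is a root, so the roots are irrational. The cubic discriminant is Δ = 232373109 > 0, so there are three distinct real roots. p(1) = -17 and p(2) = 138 have opposite signs, so a root lies in (1, 2); Newton's method refines it to λ ≈ 1.0758. p(4) = 16 and p(5) = -249 have opposite signs, so a root lies in (4, 5); Newton's method refines it to λ ≈ 4.0783. p(73) = -4193 and p(74) = 786 have opposite signs, so a root lies in (73, 74); Newton's method refines it to λ ≈ 73.8459. Check (Vieta): the three roots sum to 79, matching tr M = 79.
So the eigenvalues of A^T A are ≈ 1.0758, 4.0783, 73.8459 (all ≥ 0, as they must be for A^T A). The largest is λ_max ≈ 73.8459, hence ||A||_2 = sqrt(λ_max) ≈ 8.5934.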